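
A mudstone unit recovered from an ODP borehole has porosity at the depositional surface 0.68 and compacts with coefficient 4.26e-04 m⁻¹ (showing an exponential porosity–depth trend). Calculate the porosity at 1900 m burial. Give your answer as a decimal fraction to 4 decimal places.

0.3027

Working in km (1 km = 1000 m; c in km⁻¹ = c in m⁻¹ × 1000):
φ = φ₀·exp(−c·d) = 0.68 × exp(−0.426 × 1.9) = 0.68 × exp(−0.8094)
  = 0.68 × 0.4451 = 0.3027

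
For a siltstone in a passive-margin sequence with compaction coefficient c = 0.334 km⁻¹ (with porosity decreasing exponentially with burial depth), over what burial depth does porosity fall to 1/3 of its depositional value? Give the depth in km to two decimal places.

n/n₀ = 1/3 ⇒ exp(−c·z) = 1/3 ⇒ z = ln(3) / c
z = 1.0986 / 0.334 = 3.289 km

3.29 km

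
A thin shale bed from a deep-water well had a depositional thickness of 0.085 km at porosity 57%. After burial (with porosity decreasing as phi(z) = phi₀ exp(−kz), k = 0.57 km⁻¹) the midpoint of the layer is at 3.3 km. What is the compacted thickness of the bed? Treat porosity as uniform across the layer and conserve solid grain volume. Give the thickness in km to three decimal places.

Porosity at 3.3 km: phi = 0.57·exp(−0.57×3.3) = 0.0869
Solid-volume conservation: h(1−phi) = h₀(1−phi₀) ⇒ h = h₀·(1−phi₀)/(1−phi)
h = 0.085 × (1 − 0.57)/(1 − 0.0869) = 0.085 × 0.4709 = 0.0400 km

0.040 km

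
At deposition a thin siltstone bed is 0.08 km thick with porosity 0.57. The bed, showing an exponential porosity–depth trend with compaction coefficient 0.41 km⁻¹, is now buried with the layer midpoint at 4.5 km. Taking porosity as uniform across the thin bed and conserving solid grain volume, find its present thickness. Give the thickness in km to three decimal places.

Porosity at 4.5 km: phi = 0.57·exp(−0.41×4.5) = 0.0901
Solid-volume conservation: h(1−phi) = h₀(1−phi₀) ⇒ h = h₀·(1−phi₀)/(1−phi)
h = 0.08 × (1 − 0.57)/(1 − 0.0901) = 0.08 × 0.4726 = 0.0378 km

0.038 km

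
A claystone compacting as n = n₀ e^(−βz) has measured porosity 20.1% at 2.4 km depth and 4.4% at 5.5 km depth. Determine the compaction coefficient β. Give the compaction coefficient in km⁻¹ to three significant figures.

0.490 km⁻¹

Athy: n(z) = n₀ e^(−βz) ⇒ n₁/n₂ = e^{β(z₂−z₁)} ⇒ β = ln(n₁/n₂)/(z₂−z₁)
β = ln(0.201/0.044) / (5.5 − 2.4) = ln(4.568) / 3.1 = 1.5191 / 3.1 = 0.49 km⁻¹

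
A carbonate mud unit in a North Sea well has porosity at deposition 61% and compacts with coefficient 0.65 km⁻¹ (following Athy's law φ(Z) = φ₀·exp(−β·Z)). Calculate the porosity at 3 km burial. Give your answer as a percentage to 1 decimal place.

8.7%

φ = φ₀·exp(−β·Z) = 0.61 × exp(−0.65 × 3) = 0.61 × exp(−1.95)
  = 0.61 × 0.1423 = 0.0868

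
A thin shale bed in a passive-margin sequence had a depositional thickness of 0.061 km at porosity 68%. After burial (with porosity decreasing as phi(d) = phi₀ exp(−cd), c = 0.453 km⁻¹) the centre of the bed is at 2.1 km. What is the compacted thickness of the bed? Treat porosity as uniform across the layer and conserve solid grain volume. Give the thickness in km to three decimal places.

Porosity at 2.1 km: phi = 0.68·exp(−0.453×2.1) = 0.2626
Solid-volume conservation: h(1−phi) = h₀(1−phi₀) ⇒ h = h₀·(1−phi₀)/(1−phi)
h = 0.061 × (1 − 0.68)/(1 − 0.2626) = 0.061 × 0.4340 = 0.0265 km

0.026 km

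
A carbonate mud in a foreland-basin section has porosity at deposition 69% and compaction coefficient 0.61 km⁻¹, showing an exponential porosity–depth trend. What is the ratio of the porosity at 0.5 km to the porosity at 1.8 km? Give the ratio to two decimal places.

φ(d₁)/φ(d₂) = e^(−c·d₁)/e^(−c·d₂) = e^{c(d₂−d₁)}
= exp(0.61 × 1.3) = exp(0.793) = 2.2100

2.21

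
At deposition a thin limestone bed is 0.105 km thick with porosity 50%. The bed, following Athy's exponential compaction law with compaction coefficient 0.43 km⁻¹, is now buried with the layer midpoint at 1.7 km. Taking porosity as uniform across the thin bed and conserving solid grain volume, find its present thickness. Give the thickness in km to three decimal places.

Porosity at 1.7 km: n = 0.5·exp(−0.43×1.7) = 0.2407
Solid-volume conservation: h(1−n) = h₀(1−n₀) ⇒ h = h₀·(1−n₀)/(1−n)
h = 0.105 × (1 − 0.5)/(1 − 0.2407) = 0.105 × 0.6585 = 0.0691 km

0.069 km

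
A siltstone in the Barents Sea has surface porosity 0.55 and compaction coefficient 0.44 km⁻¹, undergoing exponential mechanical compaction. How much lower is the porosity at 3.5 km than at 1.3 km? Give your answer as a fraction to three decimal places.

phi(1.3) = 0.55·e^(−0.44×1.3) = 0.3104
phi(3.5) = 0.55·e^(−0.44×3.5) = 0.1179
Δphi = 0.3104 − 0.1179 = 0.1925

0.193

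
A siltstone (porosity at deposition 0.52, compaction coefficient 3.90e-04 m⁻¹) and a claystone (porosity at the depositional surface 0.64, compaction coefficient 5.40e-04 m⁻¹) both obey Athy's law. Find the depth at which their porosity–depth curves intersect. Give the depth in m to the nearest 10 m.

Working in km (1 km = 1000 m; k in km⁻¹ = k in m⁻¹ × 1000):
Set phi₀ₐ e^(−kₐZ) = phi₀ᵦ e^(−kᵦZ) ⇒ ln(phi₀ₐ/phi₀ᵦ) = (kₐ − kᵦ)·Z
Z = ln(0.52/0.64) / (0.39 − 0.54) = -0.2076 / -0.15 = 1.384 km

1380 m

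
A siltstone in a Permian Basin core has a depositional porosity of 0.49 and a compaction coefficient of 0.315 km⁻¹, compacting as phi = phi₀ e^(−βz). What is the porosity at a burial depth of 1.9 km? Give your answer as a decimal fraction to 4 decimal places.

0.2693

phi = phi₀·exp(−β·z) = 0.49 × exp(−0.315 × 1.9) = 0.49 × exp(−0.5985)
  = 0.49 × 0.5496 = 0.2693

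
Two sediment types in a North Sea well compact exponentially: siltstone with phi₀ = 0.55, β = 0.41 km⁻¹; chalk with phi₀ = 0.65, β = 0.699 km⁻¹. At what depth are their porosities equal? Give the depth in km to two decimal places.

Set phi₀ₐ e^(−βₐz) = phi₀ᵦ e^(−βᵦz) ⇒ ln(phi₀ₐ/phi₀ᵦ) = (βₐ − βᵦ)·z
z = ln(0.55/0.65) / (0.41 − 0.699) = -0.1671 / -0.289 = 0.578 km

0.58 km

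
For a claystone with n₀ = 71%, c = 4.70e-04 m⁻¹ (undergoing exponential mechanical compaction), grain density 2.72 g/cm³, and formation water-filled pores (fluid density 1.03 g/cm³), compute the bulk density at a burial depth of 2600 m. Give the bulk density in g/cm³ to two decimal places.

Working in km (1 km = 1000 m; c in km⁻¹ = c in m⁻¹ × 1000):
Porosity at depth: n = 0.71·exp(−0.47×2.6) = 0.71×0.2946 = 0.2092
Bulk density: ρ_b = (1−n)ρ_g + n·ρ_f = 0.7908×2.72 + 0.2092×1.03
       = 2.151 + 0.215 = 2.366 g/cm³

2.37 g/cm³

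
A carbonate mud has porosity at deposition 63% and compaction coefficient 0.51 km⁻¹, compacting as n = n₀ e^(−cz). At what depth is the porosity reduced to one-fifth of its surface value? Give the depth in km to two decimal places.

n/n₀ = 1/5 ⇒ exp(−c·z) = 1/5 ⇒ z = ln(5) / c
z = 1.6094 / 0.51 = 3.156 km

3.16 km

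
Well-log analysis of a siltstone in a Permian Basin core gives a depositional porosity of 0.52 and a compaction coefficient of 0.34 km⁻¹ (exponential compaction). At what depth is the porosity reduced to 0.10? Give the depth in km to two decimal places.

4.85 km

Invert Athy's law: Z = ln(n₀/n) / c
Z = ln(0.52/0.1) / 0.34 = ln(5.2) / 0.34 = 1.6487 / 0.34 = 4.849 km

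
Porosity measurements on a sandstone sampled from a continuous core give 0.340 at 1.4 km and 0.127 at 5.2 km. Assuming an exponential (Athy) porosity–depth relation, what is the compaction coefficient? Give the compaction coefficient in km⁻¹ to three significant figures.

0.259 km⁻¹

Athy: n(d) = n₀ e^(−βd) ⇒ n₁/n₂ = e^{β(d₂−d₁)} ⇒ β = ln(n₁/n₂)/(d₂−d₁)
β = ln(0.34/0.127) / (5.2 − 1.4) = ln(2.677) / 3.8 = 0.9848 / 3.8 = 0.2591 km⁻¹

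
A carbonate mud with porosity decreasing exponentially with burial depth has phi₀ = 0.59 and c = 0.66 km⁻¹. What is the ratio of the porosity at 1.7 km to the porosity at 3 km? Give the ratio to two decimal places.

phi(z₁)/phi(z₂) = e^(−c·z₁)/e^(−c·z₂) = e^{c(z₂−z₁)}
= exp(0.66 × 1.3) = exp(0.858) = 2.3584

2.36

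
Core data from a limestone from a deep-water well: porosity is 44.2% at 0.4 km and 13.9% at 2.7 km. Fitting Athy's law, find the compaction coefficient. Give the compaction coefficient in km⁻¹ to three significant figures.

0.503 km⁻¹

Athy: φ(Z) = φ₀ e^(−βZ) ⇒ φ₁/φ₂ = e^{β(Z₂−Z₁)} ⇒ β = ln(φ₁/φ₂)/(Z₂−Z₁)
β = ln(0.442/0.139) / (2.7 − 0.4) = ln(3.18) / 2.3 = 1.1568 / 2.3 = 0.503 km⁻¹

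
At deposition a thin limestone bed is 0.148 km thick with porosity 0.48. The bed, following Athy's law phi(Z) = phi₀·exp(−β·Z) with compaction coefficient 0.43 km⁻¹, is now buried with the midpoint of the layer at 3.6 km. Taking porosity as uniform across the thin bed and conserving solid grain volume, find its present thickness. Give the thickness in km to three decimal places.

0.086 km

Porosity at 3.6 km: phi = 0.48·exp(−0.43×3.6) = 0.1021
Solid-volume conservation: h(1−phi) = h₀(1−phi₀) ⇒ h = h₀·(1−phi₀)/(1−phi)
h = 0.148 × (1 − 0.48)/(1 − 0.1021) = 0.148 × 0.5791 = 0.0857 km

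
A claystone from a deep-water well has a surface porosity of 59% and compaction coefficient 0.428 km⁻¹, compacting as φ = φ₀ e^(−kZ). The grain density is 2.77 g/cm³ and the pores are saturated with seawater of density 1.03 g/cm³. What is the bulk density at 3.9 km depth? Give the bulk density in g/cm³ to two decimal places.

Porosity at depth: φ = 0.59·exp(−0.428×3.9) = 0.59×0.1884 = 0.1112
Bulk density: ρ_b = (1−φ)ρ_g + φ·ρ_f = 0.8888×2.77 + 0.1112×1.03
       = 2.462 + 0.114 = 2.577 g/cm³

2.58 g/cm³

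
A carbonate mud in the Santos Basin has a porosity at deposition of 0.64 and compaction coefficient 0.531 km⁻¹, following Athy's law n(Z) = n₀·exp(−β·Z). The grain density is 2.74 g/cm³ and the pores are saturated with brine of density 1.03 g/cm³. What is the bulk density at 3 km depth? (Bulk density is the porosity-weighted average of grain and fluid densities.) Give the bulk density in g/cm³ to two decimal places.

Porosity at depth: n = 0.64·exp(−0.531×3) = 0.64×0.2033 = 0.1301
Bulk density: ρ_b = (1−n)ρ_g + n·ρ_f = 0.8699×2.74 + 0.1301×1.03
       = 2.383 + 0.134 = 2.517 g/cm³

2.52 g/cm³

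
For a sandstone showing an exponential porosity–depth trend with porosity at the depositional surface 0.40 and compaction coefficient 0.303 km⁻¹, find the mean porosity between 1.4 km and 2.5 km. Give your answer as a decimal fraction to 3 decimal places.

0.223

⟨phi⟩ = (1/(Z₂−Z₁)) ∫ phi₀ e^(−cZ) dZ = phi₀·(e^(−c·Z₁) − e^(−c·Z₂)) / (c·(Z₂−Z₁))
e^(−0.303×1.4) = 0.6543; e^(−0.303×2.5) = 0.4688
⟨phi⟩ = 0.4 × (0.6543 − 0.4688) / (0.303 × 1.1) = 0.4 × 0.5564 = 0.2226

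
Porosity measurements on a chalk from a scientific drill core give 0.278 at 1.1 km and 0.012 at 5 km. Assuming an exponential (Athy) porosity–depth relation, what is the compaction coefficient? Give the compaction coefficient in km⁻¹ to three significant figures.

Athy: φ(Z) = φ₀ e^(−cZ) ⇒ φ₁/φ₂ = e^{c(Z₂−Z₁)} ⇒ c = ln(φ₁/φ₂)/(Z₂−Z₁)
c = ln(0.278/0.012) / (5 − 1.1) = ln(23.17) / 3.9 = 3.1427 / 3.9 = 0.8058 km⁻¹

0.806 km⁻¹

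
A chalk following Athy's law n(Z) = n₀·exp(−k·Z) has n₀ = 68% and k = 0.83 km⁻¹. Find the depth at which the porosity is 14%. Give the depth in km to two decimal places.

1.90 km

Invert Athy's law: Z = ln(n₀/n) / k
Z = ln(0.68/0.14) / 0.83 = ln(4.857) / 0.83 = 1.5805 / 0.83 = 1.904 km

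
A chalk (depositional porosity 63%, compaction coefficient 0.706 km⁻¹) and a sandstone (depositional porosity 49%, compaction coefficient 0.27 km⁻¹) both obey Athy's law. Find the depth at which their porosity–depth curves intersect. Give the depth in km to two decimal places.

0.58 km

Set φ₀ₐ e^(−βₐd) = φ₀ᵦ e^(−βᵦd) ⇒ ln(φ₀ₐ/φ₀ᵦ) = (βₐ − βᵦ)·d
d = ln(0.63/0.49) / (0.706 − 0.27) = 0.2513 / 0.436 = 0.576 km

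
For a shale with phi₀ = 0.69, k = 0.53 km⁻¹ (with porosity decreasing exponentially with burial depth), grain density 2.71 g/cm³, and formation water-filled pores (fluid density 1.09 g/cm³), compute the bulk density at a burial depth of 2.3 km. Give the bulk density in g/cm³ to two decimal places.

Porosity at depth: phi = 0.69·exp(−0.53×2.3) = 0.69×0.2955 = 0.2039
Bulk density: ρ_b = (1−phi)ρ_g + phi·ρ_f = 0.7961×2.71 + 0.2039×1.09
       = 2.157 + 0.222 = 2.380 g/cm³

2.38 g/cm³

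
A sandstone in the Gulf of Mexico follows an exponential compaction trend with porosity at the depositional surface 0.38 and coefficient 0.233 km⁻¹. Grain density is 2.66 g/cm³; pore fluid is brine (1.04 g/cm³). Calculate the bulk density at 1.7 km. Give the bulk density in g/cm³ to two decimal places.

Porosity at depth: φ = 0.38·exp(−0.233×1.7) = 0.38×0.6729 = 0.2557
Bulk density: ρ_b = (1−φ)ρ_g + φ·ρ_f = 0.7443×2.66 + 0.2557×1.04
       = 1.980 + 0.266 = 2.246 g/cm³

2.25 g/cm³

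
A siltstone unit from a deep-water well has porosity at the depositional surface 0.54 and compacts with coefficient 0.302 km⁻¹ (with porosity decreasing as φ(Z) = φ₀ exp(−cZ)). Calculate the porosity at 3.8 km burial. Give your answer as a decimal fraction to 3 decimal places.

0.171

φ = φ₀·exp(−c·Z) = 0.54 × exp(−0.302 × 3.8) = 0.54 × exp(−1.148)
  = 0.54 × 0.3174 = 0.1714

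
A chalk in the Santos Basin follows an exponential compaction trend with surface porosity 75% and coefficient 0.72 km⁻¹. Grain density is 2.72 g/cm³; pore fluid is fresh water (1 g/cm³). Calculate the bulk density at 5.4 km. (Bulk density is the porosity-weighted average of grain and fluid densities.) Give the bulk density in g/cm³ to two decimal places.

2.69 g/cm³

Porosity at depth: phi = 0.75·exp(−0.72×5.4) = 0.75×0.0205 = 0.0154
Bulk density: ρ_b = (1−phi)ρ_g + phi·ρ_f = 0.9846×2.72 + 0.0154×1
       = 2.678 + 0.015 = 2.694 g/cm³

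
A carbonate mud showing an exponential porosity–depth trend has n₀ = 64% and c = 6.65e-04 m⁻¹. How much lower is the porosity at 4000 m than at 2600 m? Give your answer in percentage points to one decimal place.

Working in km (1 km = 1000 m; c in km⁻¹ = c in m⁻¹ × 1000):
n(2.6) = 0.64·e^(−0.665×2.6) = 0.1136
n(4) = 0.64·e^(−0.665×4) = 0.0448
Δn = 0.1136 − 0.0448 = 0.0688

6.9 percentage points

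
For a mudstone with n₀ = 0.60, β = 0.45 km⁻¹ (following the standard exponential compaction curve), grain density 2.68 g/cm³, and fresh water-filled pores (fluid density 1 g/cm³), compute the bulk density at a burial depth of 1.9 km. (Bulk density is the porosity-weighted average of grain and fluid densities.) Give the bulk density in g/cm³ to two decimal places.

2.25 g/cm³

Porosity at depth: n = 0.6·exp(−0.45×1.9) = 0.6×0.4253 = 0.2552
Bulk density: ρ_b = (1−n)ρ_g + n·ρ_f = 0.7448×2.68 + 0.2552×1
       = 1.996 + 0.255 = 2.251 g/cm³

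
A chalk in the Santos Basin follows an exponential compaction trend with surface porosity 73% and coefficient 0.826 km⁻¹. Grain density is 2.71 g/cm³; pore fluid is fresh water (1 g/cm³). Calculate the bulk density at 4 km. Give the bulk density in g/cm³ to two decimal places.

Porosity at depth: n = 0.73·exp(−0.826×4) = 0.73×0.0367 = 0.0268
Bulk density: ρ_b = (1−n)ρ_g + n·ρ_f = 0.9732×2.71 + 0.0268×1
       = 2.637 + 0.027 = 2.664 g/cm³

2.66 g/cm³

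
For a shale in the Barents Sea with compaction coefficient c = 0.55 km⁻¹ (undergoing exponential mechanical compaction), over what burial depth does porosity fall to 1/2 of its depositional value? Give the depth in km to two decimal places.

1.26 km

φ/φ₀ = 1/2 ⇒ exp(−c·Z) = 1/2 ⇒ Z = ln(2) / c
Z = 0.6931 / 0.55 = 1.260 km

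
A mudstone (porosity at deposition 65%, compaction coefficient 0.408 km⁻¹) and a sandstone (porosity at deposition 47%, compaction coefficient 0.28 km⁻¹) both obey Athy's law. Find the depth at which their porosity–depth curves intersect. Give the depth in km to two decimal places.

Set n₀ₐ e^(−kₐd) = n₀ᵦ e^(−kᵦd) ⇒ ln(n₀ₐ/n₀ᵦ) = (kₐ − kᵦ)·d
d = ln(0.65/0.47) / (0.408 − 0.28) = 0.3242 / 0.128 = 2.533 km

2.53 km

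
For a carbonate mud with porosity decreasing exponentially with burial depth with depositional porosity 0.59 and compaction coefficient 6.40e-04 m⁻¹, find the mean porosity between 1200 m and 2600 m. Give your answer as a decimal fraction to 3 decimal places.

Working in km (1 km = 1000 m; k in km⁻¹ = k in m⁻¹ × 1000):
⟨n⟩ = (1/(d₂−d₁)) ∫ n₀ e^(−kd) dd = n₀·(e^(−k·d₁) − e^(−k·d₂)) / (k·(d₂−d₁))
e^(−0.64×1.2) = 0.4639; e^(−0.64×2.6) = 0.1894
⟨n⟩ = 0.59 × (0.4639 − 0.1894) / (0.64 × 1.4) = 0.59 × 0.3064 = 0.1808

0.181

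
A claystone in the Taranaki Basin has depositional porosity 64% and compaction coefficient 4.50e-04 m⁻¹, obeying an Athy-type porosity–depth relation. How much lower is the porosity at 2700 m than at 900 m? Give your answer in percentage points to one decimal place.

Working in km (1 km = 1000 m; β in km⁻¹ = β in m⁻¹ × 1000):
φ(0.9) = 0.64·e^(−0.45×0.9) = 0.4269
φ(2.7) = 0.64·e^(−0.45×2.7) = 0.1899
Δφ = 0.4269 − 0.1899 = 0.2370

23.7 percentage points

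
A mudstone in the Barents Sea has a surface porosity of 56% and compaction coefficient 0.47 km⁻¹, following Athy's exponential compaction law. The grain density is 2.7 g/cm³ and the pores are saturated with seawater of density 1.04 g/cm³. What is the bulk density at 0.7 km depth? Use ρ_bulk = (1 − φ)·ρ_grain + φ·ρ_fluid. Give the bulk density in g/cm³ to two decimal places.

Porosity at depth: φ = 0.56·exp(−0.47×0.7) = 0.56×0.7196 = 0.4030
Bulk density: ρ_b = (1−φ)ρ_g + φ·ρ_f = 0.5970×2.7 + 0.4030×1.04
       = 1.612 + 0.419 = 2.031 g/cm³

2.03 g/cm³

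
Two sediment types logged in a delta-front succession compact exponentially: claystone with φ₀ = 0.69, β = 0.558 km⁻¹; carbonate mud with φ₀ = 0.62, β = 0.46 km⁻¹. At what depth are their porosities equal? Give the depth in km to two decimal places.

Set φ₀ₐ e^(−βₐz) = φ₀ᵦ e^(−βᵦz) ⇒ ln(φ₀ₐ/φ₀ᵦ) = (βₐ − βᵦ)·z
z = ln(0.69/0.62) / (0.558 − 0.46) = 0.1070 / 0.098 = 1.092 km

1.09 km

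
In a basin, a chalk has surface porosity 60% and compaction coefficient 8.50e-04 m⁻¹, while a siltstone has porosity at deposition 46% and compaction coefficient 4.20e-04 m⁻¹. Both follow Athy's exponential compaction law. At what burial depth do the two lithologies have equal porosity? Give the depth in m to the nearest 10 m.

Working in km (1 km = 1000 m; k in km⁻¹ = k in m⁻¹ × 1000):
Set phi₀ₐ e^(−kₐd) = phi₀ᵦ e^(−kᵦd) ⇒ ln(phi₀ₐ/phi₀ᵦ) = (kₐ − kᵦ)·d
d = ln(0.6/0.46) / (0.85 − 0.42) = 0.2657 / 0.43 = 0.618 km

620 m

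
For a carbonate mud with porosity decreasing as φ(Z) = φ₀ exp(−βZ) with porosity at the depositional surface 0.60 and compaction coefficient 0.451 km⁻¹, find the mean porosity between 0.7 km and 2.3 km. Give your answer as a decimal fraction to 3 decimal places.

⟨φ⟩ = (1/(Z₂−Z₁)) ∫ φ₀ e^(−βZ) dZ = φ₀·(e^(−β·Z₁) − e^(−β·Z₂)) / (β·(Z₂−Z₁))
e^(−0.451×0.7) = 0.7293; e^(−0.451×2.3) = 0.3544
⟨φ⟩ = 0.6 × (0.7293 − 0.3544) / (0.451 × 1.6) = 0.6 × 0.5195 = 0.3117

0.312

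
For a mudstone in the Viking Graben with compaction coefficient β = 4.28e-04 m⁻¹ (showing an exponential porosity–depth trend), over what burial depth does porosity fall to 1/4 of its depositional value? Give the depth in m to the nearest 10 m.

Working in km (1 km = 1000 m; β in km⁻¹ = β in m⁻¹ × 1000):
phi/phi₀ = 1/4 ⇒ exp(−β·z) = 1/4 ⇒ z = ln(4) / β
z = 1.3863 / 0.428 = 3.239 km

3240 m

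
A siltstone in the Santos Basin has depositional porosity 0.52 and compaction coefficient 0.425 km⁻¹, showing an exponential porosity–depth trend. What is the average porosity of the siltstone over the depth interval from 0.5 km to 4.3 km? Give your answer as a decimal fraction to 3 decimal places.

⟨n⟩ = (1/(d₂−d₁)) ∫ n₀ e^(−βd) dd = n₀·(e^(−β·d₁) − e^(−β·d₂)) / (β·(d₂−d₁))
e^(−0.425×0.5) = 0.8086; e^(−0.425×4.3) = 0.1608
⟨n⟩ = 0.52 × (0.8086 − 0.1608) / (0.425 × 3.8) = 0.52 × 0.4011 = 0.2086

0.209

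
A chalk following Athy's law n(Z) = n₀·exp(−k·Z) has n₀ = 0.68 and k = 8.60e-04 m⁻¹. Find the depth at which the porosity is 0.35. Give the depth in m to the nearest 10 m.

770 m

Working in km (1 km = 1000 m; k in km⁻¹ = k in m⁻¹ × 1000):
Invert Athy's law: Z = ln(n₀/n) / k
Z = ln(0.68/0.35) / 0.86 = ln(1.943) / 0.86 = 0.6642 / 0.86 = 0.772 km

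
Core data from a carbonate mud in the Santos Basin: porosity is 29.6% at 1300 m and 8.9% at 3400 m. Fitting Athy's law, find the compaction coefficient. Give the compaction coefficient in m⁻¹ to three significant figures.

Working in km (1 km = 1000 m; β in km⁻¹ = β in m⁻¹ × 1000):
Athy: n(d) = n₀ e^(−βd) ⇒ n₁/n₂ = e^{β(d₂−d₁)} ⇒ β = ln(n₁/n₂)/(d₂−d₁)
β = ln(0.296/0.089) / (3.4 − 1.3) = ln(3.326) / 2.1 = 1.2017 / 2.1 = 0.5722 km⁻¹

0.000572 m⁻¹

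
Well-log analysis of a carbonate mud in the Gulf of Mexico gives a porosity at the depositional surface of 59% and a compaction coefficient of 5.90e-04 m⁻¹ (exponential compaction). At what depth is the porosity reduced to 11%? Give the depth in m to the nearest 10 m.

Working in km (1 km = 1000 m; β in km⁻¹ = β in m⁻¹ × 1000):
Invert Athy's law: d = ln(phi₀/phi) / β
d = ln(0.59/0.11) / 0.59 = ln(5.364) / 0.59 = 1.6796 / 0.59 = 2.847 km

2850 m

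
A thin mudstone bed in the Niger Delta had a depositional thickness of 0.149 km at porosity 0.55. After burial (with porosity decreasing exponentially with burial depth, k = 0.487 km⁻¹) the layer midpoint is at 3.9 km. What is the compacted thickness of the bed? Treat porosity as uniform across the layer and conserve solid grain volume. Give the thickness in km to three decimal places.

0.073 km

Porosity at 3.9 km: φ = 0.55·exp(−0.487×3.9) = 0.0823
Solid-volume conservation: h(1−φ) = h₀(1−φ₀) ⇒ h = h₀·(1−φ₀)/(1−φ)
h = 0.149 × (1 − 0.55)/(1 − 0.0823) = 0.149 × 0.4904 = 0.0731 km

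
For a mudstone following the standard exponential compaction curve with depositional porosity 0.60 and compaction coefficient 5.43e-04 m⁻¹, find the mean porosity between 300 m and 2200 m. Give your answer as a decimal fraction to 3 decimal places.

Working in km (1 km = 1000 m; c in km⁻¹ = c in m⁻¹ × 1000):
⟨φ⟩ = (1/(Z₂−Z₁)) ∫ φ₀ e^(−cZ) dZ = φ₀·(e^(−c·Z₁) − e^(−c·Z₂)) / (c·(Z₂−Z₁))
e^(−0.543×0.3) = 0.8497; e^(−0.543×2.2) = 0.3028
⟨φ⟩ = 0.6 × (0.8497 − 0.3028) / (0.543 × 1.9) = 0.6 × 0.5300 = 0.3180

0.318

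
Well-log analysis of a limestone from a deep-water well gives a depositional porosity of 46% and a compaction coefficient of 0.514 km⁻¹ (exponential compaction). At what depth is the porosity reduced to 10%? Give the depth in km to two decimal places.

Invert Athy's law: z = ln(φ₀/φ) / k
z = ln(0.46/0.1) / 0.514 = ln(4.6) / 0.514 = 1.5261 / 0.514 = 2.969 km

2.97 km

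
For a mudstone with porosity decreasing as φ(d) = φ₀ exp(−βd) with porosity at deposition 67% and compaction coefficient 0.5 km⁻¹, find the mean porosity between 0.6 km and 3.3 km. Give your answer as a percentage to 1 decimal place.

⟨φ⟩ = (1/(d₂−d₁)) ∫ φ₀ e^(−βd) dd = φ₀·(e^(−β·d₁) − e^(−β·d₂)) / (β·(d₂−d₁))
e^(−0.5×0.6) = 0.7408; e^(−0.5×3.3) = 0.1920
⟨φ⟩ = 0.67 × (0.7408 − 0.1920) / (0.5 × 2.7) = 0.67 × 0.4065 = 0.2724

27.2%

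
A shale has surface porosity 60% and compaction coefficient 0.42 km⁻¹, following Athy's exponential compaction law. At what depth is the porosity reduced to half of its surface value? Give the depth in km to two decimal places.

1.65 km

φ/φ₀ = 1/2 ⇒ exp(−k·d) = 1/2 ⇒ d = ln(2) / k
d = 0.6931 / 0.42 = 1.650 km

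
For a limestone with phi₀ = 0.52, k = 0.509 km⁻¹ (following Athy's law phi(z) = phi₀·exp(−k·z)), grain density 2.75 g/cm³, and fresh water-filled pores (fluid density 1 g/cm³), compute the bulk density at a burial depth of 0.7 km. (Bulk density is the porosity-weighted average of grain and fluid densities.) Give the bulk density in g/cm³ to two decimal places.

Porosity at depth: phi = 0.52·exp(−0.509×0.7) = 0.52×0.7003 = 0.3641
Bulk density: ρ_b = (1−phi)ρ_g + phi·ρ_f = 0.6359×2.75 + 0.3641×1
       = 1.749 + 0.364 = 2.113 g/cm³

2.11 g/cm³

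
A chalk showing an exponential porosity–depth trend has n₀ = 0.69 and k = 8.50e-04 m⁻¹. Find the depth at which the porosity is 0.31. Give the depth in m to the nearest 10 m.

940 m

Working in km (1 km = 1000 m; k in km⁻¹ = k in m⁻¹ × 1000):
Invert Athy's law: d = ln(n₀/n) / k
d = ln(0.69/0.31) / 0.85 = ln(2.226) / 0.85 = 0.8001 / 0.85 = 0.941 km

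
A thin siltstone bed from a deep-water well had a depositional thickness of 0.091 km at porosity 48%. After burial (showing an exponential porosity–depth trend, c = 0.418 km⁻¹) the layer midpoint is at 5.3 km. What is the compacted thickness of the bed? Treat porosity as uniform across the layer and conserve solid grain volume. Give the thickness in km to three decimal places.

0.050 km

Porosity at 5.3 km: phi = 0.48·exp(−0.418×5.3) = 0.0524
Solid-volume conservation: h(1−phi) = h₀(1−phi₀) ⇒ h = h₀·(1−phi₀)/(1−phi)
h = 0.091 × (1 − 0.48)/(1 − 0.0524) = 0.091 × 0.5487 = 0.0499 km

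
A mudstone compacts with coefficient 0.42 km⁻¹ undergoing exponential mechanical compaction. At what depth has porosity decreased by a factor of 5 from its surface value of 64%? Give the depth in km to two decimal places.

3.83 km

n/n₀ = 1/5 ⇒ exp(−c·z) = 1/5 ⇒ z = ln(5) / c
z = 1.6094 / 0.42 = 3.832 km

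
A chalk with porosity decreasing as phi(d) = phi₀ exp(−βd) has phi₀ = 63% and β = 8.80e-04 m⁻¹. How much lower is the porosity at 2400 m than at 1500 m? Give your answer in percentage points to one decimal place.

9.2 percentage points

Working in km (1 km = 1000 m; β in km⁻¹ = β in m⁻¹ × 1000):
phi(1.5) = 0.63·e^(−0.88×1.5) = 0.1683
phi(2.4) = 0.63·e^(−0.88×2.4) = 0.0762
Δphi = 0.1683 − 0.0762 = 0.0921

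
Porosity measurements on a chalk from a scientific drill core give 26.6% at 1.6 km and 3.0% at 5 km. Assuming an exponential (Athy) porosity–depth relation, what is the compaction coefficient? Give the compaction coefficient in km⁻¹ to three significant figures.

Athy: phi(z) = phi₀ e^(−kz) ⇒ phi₁/phi₂ = e^{k(z₂−z₁)} ⇒ k = ln(phi₁/phi₂)/(z₂−z₁)
k = ln(0.266/0.03) / (5 − 1.6) = ln(8.867) / 3.4 = 2.1823 / 3.4 = 0.6419 km⁻¹

0.642 km⁻¹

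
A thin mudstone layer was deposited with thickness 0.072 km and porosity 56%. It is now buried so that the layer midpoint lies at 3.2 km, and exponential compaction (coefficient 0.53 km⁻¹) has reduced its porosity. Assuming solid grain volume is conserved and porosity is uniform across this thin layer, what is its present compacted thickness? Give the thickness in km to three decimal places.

0.035 km

Porosity at 3.2 km: phi = 0.56·exp(−0.53×3.2) = 0.1027
Solid-volume conservation: h(1−phi) = h₀(1−phi₀) ⇒ h = h₀·(1−phi₀)/(1−phi)
h = 0.072 × (1 − 0.56)/(1 − 0.1027) = 0.072 × 0.4904 = 0.0353 km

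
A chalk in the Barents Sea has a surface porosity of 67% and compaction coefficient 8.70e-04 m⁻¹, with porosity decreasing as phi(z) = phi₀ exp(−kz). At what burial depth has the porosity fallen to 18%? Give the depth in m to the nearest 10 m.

Working in km (1 km = 1000 m; k in km⁻¹ = k in m⁻¹ × 1000):
Invert Athy's law: z = ln(phi₀/phi) / k
z = ln(0.67/0.18) / 0.87 = ln(3.722) / 0.87 = 1.3143 / 0.87 = 1.511 km

1510 m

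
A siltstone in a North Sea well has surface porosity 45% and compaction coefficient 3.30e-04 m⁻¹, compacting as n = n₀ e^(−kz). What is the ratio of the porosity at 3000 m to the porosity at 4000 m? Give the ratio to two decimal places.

Working in km (1 km = 1000 m; k in km⁻¹ = k in m⁻¹ × 1000):
n(z₁)/n(z₂) = e^(−k·z₁)/e^(−k·z₂) = e^{k(z₂−z₁)}
= exp(0.33 × 1) = exp(0.33) = 1.3910

1.39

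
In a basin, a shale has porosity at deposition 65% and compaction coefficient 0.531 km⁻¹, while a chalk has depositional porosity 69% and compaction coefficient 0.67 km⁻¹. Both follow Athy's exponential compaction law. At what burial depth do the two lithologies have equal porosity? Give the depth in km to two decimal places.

0.43 km

Set phi₀ₐ e^(−cₐz) = phi₀ᵦ e^(−cᵦz) ⇒ ln(phi₀ₐ/phi₀ᵦ) = (cₐ − cᵦ)·z
z = ln(0.65/0.69) / (0.531 − 0.67) = -0.0597 / -0.139 = 0.430 km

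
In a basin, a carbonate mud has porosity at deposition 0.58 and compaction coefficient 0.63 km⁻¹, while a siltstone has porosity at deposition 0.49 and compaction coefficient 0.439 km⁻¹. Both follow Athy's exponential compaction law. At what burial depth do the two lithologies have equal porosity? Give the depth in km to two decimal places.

0.88 km

Set phi₀ₐ e^(−βₐd) = phi₀ᵦ e^(−βᵦd) ⇒ ln(phi₀ₐ/phi₀ᵦ) = (βₐ − βᵦ)·d
d = ln(0.58/0.49) / (0.63 − 0.439) = 0.1686 / 0.191 = 0.883 km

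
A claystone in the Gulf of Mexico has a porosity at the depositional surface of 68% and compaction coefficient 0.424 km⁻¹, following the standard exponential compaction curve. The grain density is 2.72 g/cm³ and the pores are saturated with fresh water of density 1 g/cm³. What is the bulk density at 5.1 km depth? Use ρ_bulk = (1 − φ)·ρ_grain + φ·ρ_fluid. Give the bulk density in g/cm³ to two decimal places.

2.59 g/cm³

Porosity at depth: n = 0.68·exp(−0.424×5.1) = 0.68×0.1150 = 0.0782
Bulk density: ρ_b = (1−n)ρ_g + n·ρ_f = 0.9218×2.72 + 0.0782×1
       = 2.507 + 0.078 = 2.585 g/cm³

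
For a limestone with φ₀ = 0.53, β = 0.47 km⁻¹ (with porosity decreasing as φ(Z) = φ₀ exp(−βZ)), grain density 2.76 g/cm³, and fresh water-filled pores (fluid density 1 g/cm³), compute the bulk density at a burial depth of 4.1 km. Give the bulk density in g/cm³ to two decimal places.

Porosity at depth: φ = 0.53·exp(−0.47×4.1) = 0.53×0.1456 = 0.0772
Bulk density: ρ_b = (1−φ)ρ_g + φ·ρ_f = 0.9228×2.76 + 0.0772×1
       = 2.547 + 0.077 = 2.624 g/cm³

2.62 g/cm³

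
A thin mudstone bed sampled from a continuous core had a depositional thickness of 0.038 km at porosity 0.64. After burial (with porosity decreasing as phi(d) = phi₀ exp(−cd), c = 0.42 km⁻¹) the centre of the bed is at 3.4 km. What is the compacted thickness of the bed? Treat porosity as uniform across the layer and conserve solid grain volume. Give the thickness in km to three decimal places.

Porosity at 3.4 km: phi = 0.64·exp(−0.42×3.4) = 0.1535
Solid-volume conservation: h(1−phi) = h₀(1−phi₀) ⇒ h = h₀·(1−phi₀)/(1−phi)
h = 0.038 × (1 − 0.64)/(1 − 0.1535) = 0.038 × 0.4253 = 0.0162 km

0.016 km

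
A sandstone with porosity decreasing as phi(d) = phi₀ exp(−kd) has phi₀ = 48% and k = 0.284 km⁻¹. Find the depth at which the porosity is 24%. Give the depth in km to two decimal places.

Invert Athy's law: d = ln(phi₀/phi) / k
d = ln(0.48/0.24) / 0.284 = ln(2) / 0.284 = 0.6931 / 0.284 = 2.441 km

2.44 km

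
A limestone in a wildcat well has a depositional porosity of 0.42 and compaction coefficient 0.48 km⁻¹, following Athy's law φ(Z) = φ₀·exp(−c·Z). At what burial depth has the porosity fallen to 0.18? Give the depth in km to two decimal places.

Invert Athy's law: Z = ln(φ₀/φ) / c
Z = ln(0.42/0.18) / 0.48 = ln(2.333) / 0.48 = 0.8473 / 0.48 = 1.765 km

1.77 km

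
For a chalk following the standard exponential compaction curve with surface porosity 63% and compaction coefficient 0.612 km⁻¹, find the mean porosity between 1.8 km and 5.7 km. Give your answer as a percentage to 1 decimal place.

⟨phi⟩ = (1/(d₂−d₁)) ∫ phi₀ e^(−cd) dd = phi₀·(e^(−c·d₁) − e^(−c·d₂)) / (c·(d₂−d₁))
e^(−0.612×1.8) = 0.3323; e^(−0.612×5.7) = 0.0305
⟨phi⟩ = 0.63 × (0.3323 − 0.0305) / (0.612 × 3.9) = 0.63 × 0.1264 = 0.0797

8.0%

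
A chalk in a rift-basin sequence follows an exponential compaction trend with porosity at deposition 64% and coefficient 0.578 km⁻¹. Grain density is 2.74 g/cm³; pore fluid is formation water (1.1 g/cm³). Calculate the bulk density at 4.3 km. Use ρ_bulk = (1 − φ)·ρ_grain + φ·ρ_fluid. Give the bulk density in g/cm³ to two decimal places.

2.65 g/cm³

Porosity at depth: phi = 0.64·exp(−0.578×4.3) = 0.64×0.0833 = 0.0533
Bulk density: ρ_b = (1−phi)ρ_g + phi·ρ_f = 0.9467×2.74 + 0.0533×1.1
       = 2.594 + 0.059 = 2.653 g/cm³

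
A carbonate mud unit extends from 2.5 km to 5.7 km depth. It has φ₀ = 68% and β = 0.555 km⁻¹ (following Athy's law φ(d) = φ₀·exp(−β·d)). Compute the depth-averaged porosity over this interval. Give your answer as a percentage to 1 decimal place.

⟨φ⟩ = (1/(d₂−d₁)) ∫ φ₀ e^(−βd) dd = φ₀·(e^(−β·d₁) − e^(−β·d₂)) / (β·(d₂−d₁))
e^(−0.555×2.5) = 0.2497; e^(−0.555×5.7) = 0.0423
⟨φ⟩ = 0.68 × (0.2497 − 0.0423) / (0.555 × 3.2) = 0.68 × 0.1168 = 0.0794

7.9%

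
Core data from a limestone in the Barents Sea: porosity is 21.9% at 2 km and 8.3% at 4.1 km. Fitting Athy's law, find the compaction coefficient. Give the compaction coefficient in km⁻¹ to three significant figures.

0.462 km⁻¹

Athy: φ(d) = φ₀ e^(−βd) ⇒ φ₁/φ₂ = e^{β(d₂−d₁)} ⇒ β = ln(φ₁/φ₂)/(d₂−d₁)
β = ln(0.219/0.083) / (4.1 − 2) = ln(2.639) / 2.1 = 0.9702 / 2.1 = 0.462 km⁻¹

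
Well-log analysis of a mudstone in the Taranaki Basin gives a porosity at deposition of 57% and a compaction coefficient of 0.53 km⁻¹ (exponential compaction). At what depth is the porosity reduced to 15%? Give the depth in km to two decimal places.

2.52 km

Invert Athy's law: Z = ln(n₀/n) / k
Z = ln(0.57/0.15) / 0.53 = ln(3.8) / 0.53 = 1.3350 / 0.53 = 2.519 km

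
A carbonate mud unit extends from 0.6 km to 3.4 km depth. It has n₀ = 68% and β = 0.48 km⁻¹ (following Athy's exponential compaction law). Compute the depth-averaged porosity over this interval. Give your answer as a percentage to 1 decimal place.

⟨n⟩ = (1/(z₂−z₁)) ∫ n₀ e^(−βz) dz = n₀·(e^(−β·z₁) − e^(−β·z₂)) / (β·(z₂−z₁))
e^(−0.48×0.6) = 0.7498; e^(−0.48×3.4) = 0.1955
⟨n⟩ = 0.68 × (0.7498 − 0.1955) / (0.48 × 2.8) = 0.68 × 0.4124 = 0.2804

28.0%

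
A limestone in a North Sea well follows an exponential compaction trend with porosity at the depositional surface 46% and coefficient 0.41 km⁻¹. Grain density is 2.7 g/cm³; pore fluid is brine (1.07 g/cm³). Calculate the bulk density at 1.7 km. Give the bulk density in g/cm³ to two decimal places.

Porosity at depth: φ = 0.46·exp(−0.41×1.7) = 0.46×0.4981 = 0.2291
Bulk density: ρ_b = (1−φ)ρ_g + φ·ρ_f = 0.7709×2.7 + 0.2291×1.07
       = 2.081 + 0.245 = 2.327 g/cm³

2.33 g/cm³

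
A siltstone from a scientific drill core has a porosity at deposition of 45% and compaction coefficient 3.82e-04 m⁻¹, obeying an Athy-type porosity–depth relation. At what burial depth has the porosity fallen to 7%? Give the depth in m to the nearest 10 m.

4870 m

Working in km (1 km = 1000 m; c in km⁻¹ = c in m⁻¹ × 1000):
Invert Athy's law: Z = ln(phi₀/phi) / c
Z = ln(0.45/0.07) / 0.382 = ln(6.429) / 0.382 = 1.8608 / 0.382 = 4.871 km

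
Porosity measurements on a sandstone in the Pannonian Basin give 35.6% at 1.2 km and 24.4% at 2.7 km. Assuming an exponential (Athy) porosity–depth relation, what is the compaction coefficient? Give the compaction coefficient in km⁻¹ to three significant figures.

0.252 km⁻¹

Athy: φ(z) = φ₀ e^(−kz) ⇒ φ₁/φ₂ = e^{k(z₂−z₁)} ⇒ k = ln(φ₁/φ₂)/(z₂−z₁)
k = ln(0.356/0.244) / (2.7 − 1.2) = ln(1.459) / 1.5 = 0.3778 / 1.5 = 0.2518 km⁻¹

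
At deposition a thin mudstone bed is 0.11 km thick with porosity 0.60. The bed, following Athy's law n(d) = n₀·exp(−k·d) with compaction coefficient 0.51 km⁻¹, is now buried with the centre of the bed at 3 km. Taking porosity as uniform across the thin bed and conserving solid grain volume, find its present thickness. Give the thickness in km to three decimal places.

Porosity at 3 km: n = 0.6·exp(−0.51×3) = 0.1299
Solid-volume conservation: h(1−n) = h₀(1−n₀) ⇒ h = h₀·(1−n₀)/(1−n)
h = 0.11 × (1 − 0.6)/(1 − 0.1299) = 0.11 × 0.4597 = 0.0506 km

0.051 km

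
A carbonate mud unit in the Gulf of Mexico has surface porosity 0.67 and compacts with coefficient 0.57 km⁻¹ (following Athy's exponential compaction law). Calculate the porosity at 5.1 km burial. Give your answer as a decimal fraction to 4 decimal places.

φ = φ₀·exp(−c·z) = 0.67 × exp(−0.57 × 5.1) = 0.67 × exp(−2.907)
  = 0.67 × 0.0546 = 0.0366

0.0366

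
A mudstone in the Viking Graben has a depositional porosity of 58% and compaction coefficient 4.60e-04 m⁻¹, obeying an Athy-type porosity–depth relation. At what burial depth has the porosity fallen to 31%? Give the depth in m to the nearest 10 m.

1360 m

Working in km (1 km = 1000 m; k in km⁻¹ = k in m⁻¹ × 1000):
Invert Athy's law: d = ln(n₀/n) / k
d = ln(0.58/0.31) / 0.46 = ln(1.871) / 0.46 = 0.6265 / 0.46 = 1.362 km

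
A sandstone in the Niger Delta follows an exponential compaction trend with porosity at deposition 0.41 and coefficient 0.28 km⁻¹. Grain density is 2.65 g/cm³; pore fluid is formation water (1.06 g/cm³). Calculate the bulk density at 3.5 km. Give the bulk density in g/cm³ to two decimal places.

2.41 g/cm³

Porosity at depth: phi = 0.41·exp(−0.28×3.5) = 0.41×0.3753 = 0.1539
Bulk density: ρ_b = (1−phi)ρ_g + phi·ρ_f = 0.8461×2.65 + 0.1539×1.06
       = 2.242 + 0.163 = 2.405 g/cm³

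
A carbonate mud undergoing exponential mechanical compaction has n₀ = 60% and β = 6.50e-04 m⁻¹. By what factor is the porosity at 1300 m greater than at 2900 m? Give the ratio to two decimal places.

Working in km (1 km = 1000 m; β in km⁻¹ = β in m⁻¹ × 1000):
n(d₁)/n(d₂) = e^(−β·d₁)/e^(−β·d₂) = e^{β(d₂−d₁)}
= exp(0.65 × 1.6) = exp(1.04) = 2.8292

2.83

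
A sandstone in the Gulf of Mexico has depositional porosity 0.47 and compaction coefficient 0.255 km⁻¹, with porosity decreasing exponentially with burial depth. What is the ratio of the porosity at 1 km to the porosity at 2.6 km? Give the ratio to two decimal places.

1.50

phi(z₁)/phi(z₂) = e^(−k·z₁)/e^(−k·z₂) = e^{k(z₂−z₁)}
= exp(0.255 × 1.6) = exp(0.408) = 1.5038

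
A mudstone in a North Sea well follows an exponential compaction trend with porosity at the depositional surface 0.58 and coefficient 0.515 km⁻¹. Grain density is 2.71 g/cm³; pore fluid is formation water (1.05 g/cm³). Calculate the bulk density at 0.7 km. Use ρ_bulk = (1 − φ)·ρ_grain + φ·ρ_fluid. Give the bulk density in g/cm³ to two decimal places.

2.04 g/cm³

Porosity at depth: φ = 0.58·exp(−0.515×0.7) = 0.58×0.6973 = 0.4044
Bulk density: ρ_b = (1−φ)ρ_g + φ·ρ_f = 0.5956×2.71 + 0.4044×1.05
       = 1.614 + 0.425 = 2.039 g/cm³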